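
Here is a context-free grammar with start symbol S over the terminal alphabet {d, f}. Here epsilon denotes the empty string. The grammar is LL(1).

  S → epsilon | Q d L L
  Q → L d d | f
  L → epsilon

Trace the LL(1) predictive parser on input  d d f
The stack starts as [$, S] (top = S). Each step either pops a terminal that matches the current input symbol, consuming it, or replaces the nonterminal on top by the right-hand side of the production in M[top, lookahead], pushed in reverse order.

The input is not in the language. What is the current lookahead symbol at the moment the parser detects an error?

f

step 1: stack=$ S  input=d d f $  — expand S → Q d L L
step 2: stack=$ L L d Q  input=d d f $  — expand Q → L d d
step 3: stack=$ L L d d d L  input=d d f $  — expand L → epsilon
step 4: stack=$ L L d d d  input=d d f $  — match d
step 5: stack=$ L L d d  input=d f $  — match d
step 6: stack=$ L L d  input=f $  — error: top is terminal d but lookahead is f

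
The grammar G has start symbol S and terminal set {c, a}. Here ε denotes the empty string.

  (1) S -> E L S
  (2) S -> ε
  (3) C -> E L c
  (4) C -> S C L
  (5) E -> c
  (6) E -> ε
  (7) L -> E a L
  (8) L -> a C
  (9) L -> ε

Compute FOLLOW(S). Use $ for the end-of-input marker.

FIRST(E): from E->c we get {c}; from E->ε we get {ε}. So FIRST(E) = {ε, c}.
FIRST(L): from L->E a L we get {a, c}; from L->a C we get {a}; from L->ε we get {ε}. So FIRST(L) = {ε, a, c}.
FIRST(S): from S->E L S we get {ε, a, c}; from S->ε we get {ε}. So FIRST(S) = {ε, a, c}.
FIRST(C): from C->E L c we get {a, c}; from C->S C L we get {a, c}. So FIRST(C) = {a, c}.
FOLLOW(S) includes $ since S is the start symbol.
FOLLOW(S): in S->E L S, the suffix after S is empty (adds nothing new); in C->S C L, S is followed by C L with FIRST {a, c}. Thus FOLLOW(S) = {$, a, c}.
FOLLOW(E): in S->E L S, E is followed by L S with FIRST {ε, a, c}; in S->E L S, the suffix after E is nullable, so FOLLOW(E) ⊇ FOLLOW(S) = {$, a, c}; in C->E L c, E is followed by L c with FIRST {a, c}; in L->E a L, E is followed by a L with FIRST {a}. Thus FOLLOW(E) = {$, a, c}.
FOLLOW(C): in C->S C L, C is followed by L with FIRST {ε, a, c}; in C->S C L, the suffix after C is nullable (adds nothing new); in L->a C, the suffix after C is empty, so FOLLOW(C) ⊇ FOLLOW(L) = {$, a, c}. Thus FOLLOW(C) = {$, a, c}.
FOLLOW(L): in S->E L S, L is followed by S with FIRST {ε, a, c}; in S->E L S, the suffix after L is nullable, so FOLLOW(L) ⊇ FOLLOW(S) = {$, a, c}; in C->E L c, L is followed by c with FIRST {c}; in C->S C L, the suffix after L is empty, so FOLLOW(L) ⊇ FOLLOW(C) = {$, a, c}; in L->E a L, the suffix after L is empty (adds nothing new). Thus FOLLOW(L) = {$, a, c}.

{$, a, c}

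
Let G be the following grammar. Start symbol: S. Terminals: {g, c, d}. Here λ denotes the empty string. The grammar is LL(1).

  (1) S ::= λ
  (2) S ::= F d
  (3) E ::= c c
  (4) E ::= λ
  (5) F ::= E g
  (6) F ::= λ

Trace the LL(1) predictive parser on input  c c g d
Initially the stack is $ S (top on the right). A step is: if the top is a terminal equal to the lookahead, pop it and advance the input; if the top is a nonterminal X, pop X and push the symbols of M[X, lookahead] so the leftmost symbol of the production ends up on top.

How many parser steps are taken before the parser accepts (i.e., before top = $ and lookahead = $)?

step 1: stack=$ S  input=c c g d $  — expand S ::= F d
step 2: stack=$ d F  input=c c g d $  — expand F ::= E g
step 3: stack=$ d g E  input=c c g d $  — expand E ::= c c
step 4: stack=$ d g c c  input=c c g d $  — match c
step 5: stack=$ d g c  input=c g d $  — match c
step 6: stack=$ d g  input=g d $  — match g
step 7: stack=$ d  input=d $  — match d
Accept reached after 7 steps.

7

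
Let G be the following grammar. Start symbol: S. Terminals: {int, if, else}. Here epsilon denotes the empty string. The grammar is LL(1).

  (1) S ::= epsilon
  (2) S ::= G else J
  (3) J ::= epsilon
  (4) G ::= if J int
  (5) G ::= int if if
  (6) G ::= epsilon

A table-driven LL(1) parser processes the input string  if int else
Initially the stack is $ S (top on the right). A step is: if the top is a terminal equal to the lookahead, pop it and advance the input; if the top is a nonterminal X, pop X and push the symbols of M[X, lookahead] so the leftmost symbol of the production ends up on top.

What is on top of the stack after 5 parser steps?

else

step 1: stack=$ S  input=if int else $  — expand S ::= G else J
step 2: stack=$ J else G  input=if int else $  — expand G ::= if J int
step 3: stack=$ J else int J if  input=if int else $  — match if
step 4: stack=$ J else int J  input=int else $  — expand J ::= epsilon
step 5: stack=$ J else int  input=int else $  — match int
Stack after step 5: $ J else (top = else).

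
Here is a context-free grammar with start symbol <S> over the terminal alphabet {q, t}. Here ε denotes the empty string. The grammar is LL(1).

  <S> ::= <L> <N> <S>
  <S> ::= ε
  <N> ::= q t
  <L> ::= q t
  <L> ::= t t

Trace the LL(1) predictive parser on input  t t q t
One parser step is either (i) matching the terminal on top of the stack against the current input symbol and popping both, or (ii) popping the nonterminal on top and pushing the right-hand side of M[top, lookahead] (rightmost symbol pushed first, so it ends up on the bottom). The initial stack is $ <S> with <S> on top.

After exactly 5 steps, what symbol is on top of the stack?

q

     Stack          Input      Action
  1  $ <S>          t t q t $  expand <S> ::= <L> <N> <S>
  2  $ <S> <N> <L>  t t q t $  expand <L> ::= t t
  3  $ <S> <N> t t  t t q t $  match t
  4  $ <S> <N> t    t q t $    match t
  5  $ <S> <N>      q t $      expand <N> ::= q t
Stack after step 5: $ <S> t q (top = q).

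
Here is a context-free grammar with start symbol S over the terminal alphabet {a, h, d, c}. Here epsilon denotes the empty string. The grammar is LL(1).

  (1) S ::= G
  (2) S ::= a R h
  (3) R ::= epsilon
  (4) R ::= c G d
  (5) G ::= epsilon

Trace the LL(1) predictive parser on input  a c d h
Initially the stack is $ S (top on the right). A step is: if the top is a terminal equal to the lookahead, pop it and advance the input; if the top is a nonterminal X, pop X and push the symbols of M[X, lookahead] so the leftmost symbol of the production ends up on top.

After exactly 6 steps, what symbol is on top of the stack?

step 1: stack=$ S  input=a c d h $  — expand S ::= a R h
step 2: stack=$ h R a  input=a c d h $  — match a
step 3: stack=$ h R  input=c d h $  — expand R ::= c G d
step 4: stack=$ h d G c  input=c d h $  — match c
step 5: stack=$ h d G  input=d h $  — expand G ::= epsilon
step 6: stack=$ h d  input=d h $  — match d
Stack after step 6: $ h (top = h).

h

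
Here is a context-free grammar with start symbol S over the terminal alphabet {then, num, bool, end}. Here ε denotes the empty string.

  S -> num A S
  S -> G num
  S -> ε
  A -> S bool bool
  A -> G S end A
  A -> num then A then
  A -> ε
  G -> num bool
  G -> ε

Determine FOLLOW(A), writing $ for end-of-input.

{$, bool, end, num, then}

FIRST(G): from G->num bool we get {num}; from G->ε we get {ε}. So FIRST(G) = {ε, num}.
FIRST(S): from S->num A S we get {num}; from S->G num we get {num}; from S->ε we get {ε}. So FIRST(S) = {ε, num}.
FIRST(A): from A->S bool bool we get {bool, num}; from A->G S end A we get {end, num}; from A->num then A then we get {num}; from A->ε we get {ε}. So FIRST(A) = {ε, bool, end, num}.
FOLLOW(S) includes $ since S is the start symbol.
FOLLOW(S): in S->num A S, the suffix after S is empty (adds nothing new); in A->S bool bool, S is followed by bool bool with FIRST {bool}; in A->G S end A, S is followed by end A with FIRST {end}. Thus FOLLOW(S) = {$, bool, end}.
FOLLOW(A): in S->num A S, A is followed by S with FIRST {ε, num}; in S->num A S, the suffix after A is nullable, so FOLLOW(A) ⊇ FOLLOW(S) = {$, bool, end}; in A->G S end A, the suffix after A is empty (adds nothing new); in A->num then A then, A is followed by then with FIRST {then}. Thus FOLLOW(A) = {$, bool, end, num, then}.
FOLLOW(G): in S->G num, G is followed by num with FIRST {num}; in A->G S end A, G is followed by S end A with FIRST {end, num}. Thus FOLLOW(G) = {end, num}.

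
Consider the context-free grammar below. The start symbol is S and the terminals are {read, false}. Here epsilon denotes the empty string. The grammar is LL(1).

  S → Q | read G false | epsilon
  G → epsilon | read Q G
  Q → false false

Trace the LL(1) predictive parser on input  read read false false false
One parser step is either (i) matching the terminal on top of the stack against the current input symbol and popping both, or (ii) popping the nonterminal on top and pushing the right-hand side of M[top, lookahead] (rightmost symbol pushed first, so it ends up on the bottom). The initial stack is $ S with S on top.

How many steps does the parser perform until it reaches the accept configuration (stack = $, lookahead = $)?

     Stack                  Input                          Action
  1  $ S                    read read false false false $  expand S → read G false
  2  $ false G read         read read false false false $  match read
  3  $ false G              read false false false $       expand G → read Q G
  4  $ false G Q read       read false false false $       match read
  5  $ false G Q            false false false $            expand Q → false false
  6  $ false G false false  false false false $            match false
  7  $ false G false        false false $                  match false
  8  $ false G              false $                        expand G → epsilon
  9  $ false                false $                        match false
Accept reached after 9 steps.

9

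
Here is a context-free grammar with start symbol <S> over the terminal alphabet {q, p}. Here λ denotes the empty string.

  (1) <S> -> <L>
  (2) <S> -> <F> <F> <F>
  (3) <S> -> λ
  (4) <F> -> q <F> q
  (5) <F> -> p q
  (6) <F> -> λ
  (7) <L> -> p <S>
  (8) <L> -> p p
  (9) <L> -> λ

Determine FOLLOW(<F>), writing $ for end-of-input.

FIRST(<F>): from <F>->q <F> q we get {q}; from <F>->p q we get {p}; from <F>->λ we get {λ}. So FIRST(<F>) = {λ, p, q}.
FIRST(<L>): from <L>->p <S> we get {p}; from <L>->p p we get {p}; from <L>->λ we get {λ}. So FIRST(<L>) = {λ, p}.
FIRST(<S>): from <S>-><L> we get {λ, p}; from <S>-><F> <F> <F> we get {λ, p, q}; from <S>->λ we get {λ}. So FIRST(<S>) = {λ, p, q}.
FOLLOW(<S>) includes $ since <S> is the start symbol.
FOLLOW(<S>): in <L>->p <S>, the suffix after <S> is empty, so FOLLOW(<S>) ⊇ FOLLOW(<L>) = {$}. Thus FOLLOW(<S>) = {$}.
FOLLOW(<F>): in <S>-><F> <F> <F> (occurrence 1), <F> is followed by <F> <F> with FIRST {λ, p, q}; in <S>-><F> <F> <F> (occurrence 1), the suffix after <F> is nullable, so FOLLOW(<F>) ⊇ FOLLOW(<S>) = {$}; in <S>-><F> <F> <F> (occurrence 2), <F> is followed by <F> with FIRST {λ, p, q}; in <S>-><F> <F> <F> (occurrence 2), the suffix after <F> is nullable, so FOLLOW(<F>) ⊇ FOLLOW(<S>) = {$}; in <S>-><F> <F> <F> (occurrence 3), the suffix after <F> is empty, so FOLLOW(<F>) ⊇ FOLLOW(<S>) = {$}; in <F>->q <F> q, <F> is followed by q with FIRST {q}. Thus FOLLOW(<F>) = {$, p, q}.
FOLLOW(<L>): in <S>-><L>, the suffix after <L> is empty, so FOLLOW(<L>) ⊇ FOLLOW(<S>) = {$}. Thus FOLLOW(<L>) = {$}.

{$, p, q}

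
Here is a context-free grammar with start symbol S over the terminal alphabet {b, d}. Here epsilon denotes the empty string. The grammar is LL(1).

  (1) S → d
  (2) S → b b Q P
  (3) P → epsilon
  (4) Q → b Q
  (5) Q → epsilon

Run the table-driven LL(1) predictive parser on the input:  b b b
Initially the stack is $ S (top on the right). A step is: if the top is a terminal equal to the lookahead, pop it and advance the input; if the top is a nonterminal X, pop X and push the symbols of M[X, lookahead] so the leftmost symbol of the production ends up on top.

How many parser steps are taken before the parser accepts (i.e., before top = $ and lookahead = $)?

     Stack      Input    Action
  1  $ S        b b b $  expand S → b b Q P
  2  $ P Q b b  b b b $  match b
  3  $ P Q b    b b $    match b
  4  $ P Q      b $      expand Q → b Q
  5  $ P Q b    b $      match b
  6  $ P Q      $        expand Q → epsilon
  7  $ P        $        expand P → epsilon
Accept reached after 7 steps.

7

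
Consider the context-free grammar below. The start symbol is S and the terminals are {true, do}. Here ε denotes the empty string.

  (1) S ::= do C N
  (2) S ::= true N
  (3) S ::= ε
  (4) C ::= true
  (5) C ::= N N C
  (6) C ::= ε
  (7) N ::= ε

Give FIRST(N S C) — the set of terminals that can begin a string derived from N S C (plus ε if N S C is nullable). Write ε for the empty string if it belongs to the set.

FIRST(S): from S::=do C N we get {do}; from S::=true N we get {true}; from S::=ε we get {ε}. So FIRST(S) = {ε, do, true}.
FIRST(N): from N::=ε we get {ε}. So FIRST(N) = {ε}.
FIRST(C): from C::=true we get {true}; from C::=N N C we get {ε, true}; from C::=ε we get {ε}. So FIRST(C) = {ε, true}.
FIRST(N S C): take FIRST of each symbol in turn, carrying on past any symbol whose FIRST contains ε; result {ε, do, true}.

{ε, do, true}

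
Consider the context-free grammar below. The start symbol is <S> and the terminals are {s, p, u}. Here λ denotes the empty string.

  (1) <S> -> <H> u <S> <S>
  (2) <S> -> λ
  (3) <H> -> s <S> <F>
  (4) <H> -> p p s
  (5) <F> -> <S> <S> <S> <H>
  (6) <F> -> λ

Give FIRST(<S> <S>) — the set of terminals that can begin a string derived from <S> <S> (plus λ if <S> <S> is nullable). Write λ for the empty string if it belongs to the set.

FIRST(<H>) = {p, s}
FIRST(<S>) = {λ, p, s}  (via <H> u <S> <S>)
FIRST(<F>) = {λ, p, s}  (via <S> <S> <S> <H>)
FIRST(<S> <S>): take FIRST of each symbol in turn, carrying on past any symbol whose FIRST contains λ; result {λ, p, s}.

{λ, p, s}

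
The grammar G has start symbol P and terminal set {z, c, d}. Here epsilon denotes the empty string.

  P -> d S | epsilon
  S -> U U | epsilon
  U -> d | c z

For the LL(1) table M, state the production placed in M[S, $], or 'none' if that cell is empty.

FIRST(P): from P->d S we get {d}; from P->epsilon we get {epsilon}. So FIRST(P) = {epsilon, d}.
FIRST(U): from U->d we get {d}; from U->c z we get {c}. So FIRST(U) = {c, d}.
FIRST(S): from S->U U we get {c, d}; from S->epsilon we get {epsilon}. So FIRST(S) = {epsilon, c, d}.
FOLLOW(P) includes $ since P is the start symbol.
FOLLOW(P): P appears on no right-hand side. Thus FOLLOW(P) = {$}.
FOLLOW(S): in P->d S, the suffix after S is empty, so FOLLOW(S) ⊇ FOLLOW(P) = {$}. Thus FOLLOW(S) = {$}.
For S -> U U: FIRST(U U) = {c, d}, so it goes in M[S, t] for t ∈ {c, d}.
For S -> epsilon: FIRST(epsilon) = {epsilon}, so it goes in M[S, t] for t ∈ {}; since epsilon ∈ FIRST, also for every t ∈ FOLLOW(S) = {$}.

S -> epsilon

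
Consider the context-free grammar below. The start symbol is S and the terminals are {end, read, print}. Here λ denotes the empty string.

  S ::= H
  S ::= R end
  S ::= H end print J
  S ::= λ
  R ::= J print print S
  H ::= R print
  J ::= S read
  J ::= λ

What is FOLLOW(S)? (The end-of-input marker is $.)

{$, end, print, read}

FIRST(S): from S::=H we get {print, read}; from S::=R end we get {print, read}; from S::=H end print J we get {print, read}; from S::=λ we get {λ}. So FIRST(S) = {λ, print, read}.
FIRST(J): from J::=S read we get {print, read}; from J::=λ we get {λ}. So FIRST(J) = {λ, print, read}.
FIRST(R): from R::=J print print S we get {print, read}. So FIRST(R) = {print, read}.
FIRST(H): from H::=R print we get {print, read}. So FIRST(H) = {print, read}.
FOLLOW(S) includes $ since S is the start symbol.
FOLLOW(R): in S::=R end, R is followed by end with FIRST {end}; in H::=R print, R is followed by print with FIRST {print}. Thus FOLLOW(R) = {end, print}.
FOLLOW(S): in R::=J print print S, the suffix after S is empty, so FOLLOW(S) ⊇ FOLLOW(R) = {end, print}; in J::=S read, S is followed by read with FIRST {read}. Thus FOLLOW(S) = {$, end, print, read}.
FOLLOW(H): in S::=H, the suffix after H is empty, so FOLLOW(H) ⊇ FOLLOW(S) = {$, end, print, read}; in S::=H end print J, H is followed by end print J with FIRST {end}. Thus FOLLOW(H) = {$, end, print, read}.
FOLLOW(J): in S::=H end print J, the suffix after J is empty, so FOLLOW(J) ⊇ FOLLOW(S) = {$, end, print, read}; in R::=J print print S, J is followed by print print S with FIRST {print}. Thus FOLLOW(J) = {$, end, print, read}.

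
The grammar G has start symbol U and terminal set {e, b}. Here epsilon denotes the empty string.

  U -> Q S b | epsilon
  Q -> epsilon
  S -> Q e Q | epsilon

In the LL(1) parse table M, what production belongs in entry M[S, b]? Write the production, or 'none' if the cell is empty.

FIRST(Q): from Q->epsilon we get {epsilon}. So FIRST(Q) = {epsilon}.
FIRST(S): from S->Q e Q we get {e}; from S->epsilon we get {epsilon}. So FIRST(S) = {epsilon, e}.
FIRST(U): from U->Q S b we get {b, e}; from U->epsilon we get {epsilon}. So FIRST(U) = {epsilon, b, e}.
FOLLOW(U) includes $ since U is the start symbol.
FOLLOW(S): in U->Q S b, S is followed by b with FIRST {b}. Thus FOLLOW(S) = {b}.
For S -> Q e Q: FIRST(Q e Q) = {e}, so it goes in M[S, t] for t ∈ {e}.
For S -> epsilon: FIRST(epsilon) = {epsilon}, so it goes in M[S, t] for t ∈ {}; since epsilon ∈ FIRST, also for every t ∈ FOLLOW(S) = {b}.

S -> epsilon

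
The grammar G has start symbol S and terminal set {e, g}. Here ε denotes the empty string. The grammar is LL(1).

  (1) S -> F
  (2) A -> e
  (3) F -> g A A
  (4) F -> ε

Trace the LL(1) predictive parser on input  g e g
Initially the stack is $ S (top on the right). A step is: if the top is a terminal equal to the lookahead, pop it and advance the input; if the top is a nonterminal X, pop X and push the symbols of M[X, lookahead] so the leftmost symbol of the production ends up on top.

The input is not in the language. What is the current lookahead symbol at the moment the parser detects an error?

step 1: stack=$ S  input=g e g $  — expand S -> F
step 2: stack=$ F  input=g e g $  — expand F -> g A A
step 3: stack=$ A A g  input=g e g $  — match g
step 4: stack=$ A A  input=e g $  — expand A -> e
step 5: stack=$ A e  input=e g $  — match e
step 6: stack=$ A  input=g $  — error: M[A, g] is empty

g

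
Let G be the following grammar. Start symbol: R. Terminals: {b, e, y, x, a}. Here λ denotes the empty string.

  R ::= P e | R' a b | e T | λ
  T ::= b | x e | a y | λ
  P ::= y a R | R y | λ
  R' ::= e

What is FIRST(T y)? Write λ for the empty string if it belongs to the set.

{a, b, x, y}

FIRST(T) = {λ, a, b, x}
FIRST(R') = {e}
FIRST(R) = {λ, e, y}  (via P e, R' a b)
FIRST(P) = {λ, e, y}  (via R y)
FIRST(T y): take FIRST of each symbol in turn, carrying on past any symbol whose FIRST contains λ; result {a, b, x, y}.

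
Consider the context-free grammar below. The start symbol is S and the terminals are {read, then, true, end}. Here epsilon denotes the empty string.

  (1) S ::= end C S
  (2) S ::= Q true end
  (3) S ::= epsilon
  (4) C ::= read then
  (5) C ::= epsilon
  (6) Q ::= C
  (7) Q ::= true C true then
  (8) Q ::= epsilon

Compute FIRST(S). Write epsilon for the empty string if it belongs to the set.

FIRST(C) = {epsilon, read}
FIRST(Q) = {epsilon, read, true}  (via C)
FIRST(S) = {epsilon, end, read, true}  (via Q true end)

{epsilon, end, read, true}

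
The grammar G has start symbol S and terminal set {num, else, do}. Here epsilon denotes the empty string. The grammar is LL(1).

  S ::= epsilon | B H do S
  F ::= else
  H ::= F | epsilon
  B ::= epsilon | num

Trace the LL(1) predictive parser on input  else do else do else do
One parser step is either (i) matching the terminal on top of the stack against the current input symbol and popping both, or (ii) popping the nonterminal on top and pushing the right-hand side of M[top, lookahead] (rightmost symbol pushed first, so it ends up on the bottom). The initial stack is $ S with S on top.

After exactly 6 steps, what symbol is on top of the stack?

S

     Stack        Input                      Action
  1  $ S          else do else do else do $  expand S ::= B H do S
  2  $ S do H B   else do else do else do $  expand B ::= epsilon
  3  $ S do H     else do else do else do $  expand H ::= F
  4  $ S do F     else do else do else do $  expand F ::= else
  5  $ S do else  else do else do else do $  match else
  6  $ S do       do else do else do $       match do
Stack after step 6: $ S (top = S).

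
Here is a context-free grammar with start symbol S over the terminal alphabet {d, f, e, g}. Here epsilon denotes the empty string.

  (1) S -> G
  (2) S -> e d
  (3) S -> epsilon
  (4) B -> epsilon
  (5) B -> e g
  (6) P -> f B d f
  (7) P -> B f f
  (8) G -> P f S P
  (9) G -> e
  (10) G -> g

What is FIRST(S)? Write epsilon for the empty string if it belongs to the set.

FIRST(B): from B->epsilon we get {epsilon}; from B->e g we get {e}. So FIRST(B) = {epsilon, e}.
FIRST(P): from P->f B d f we get {f}; from P->B f f we get {e, f}. So FIRST(P) = {e, f}.
FIRST(G): from G->P f S P we get {e, f}; from G->e we get {e}; from G->g we get {g}. So FIRST(G) = {e, f, g}.
FIRST(S): from S->G we get {e, f, g}; from S->e d we get {e}; from S->epsilon we get {epsilon}. So FIRST(S) = {epsilon, e, f, g}.

{epsilon, e, f, g}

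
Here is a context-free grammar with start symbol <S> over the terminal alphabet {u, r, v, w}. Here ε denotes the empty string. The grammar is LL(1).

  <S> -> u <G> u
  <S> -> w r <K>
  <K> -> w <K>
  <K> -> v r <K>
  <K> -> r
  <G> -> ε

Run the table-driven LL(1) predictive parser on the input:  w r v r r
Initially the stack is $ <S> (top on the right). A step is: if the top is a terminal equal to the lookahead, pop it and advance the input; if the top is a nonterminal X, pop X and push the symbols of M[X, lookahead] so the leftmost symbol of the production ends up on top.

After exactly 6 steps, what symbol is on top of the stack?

step 1: stack=$ <S>  input=w r v r r $  — expand <S> -> w r <K>
step 2: stack=$ <K> r w  input=w r v r r $  — match w
step 3: stack=$ <K> r  input=r v r r $  — match r
step 4: stack=$ <K>  input=v r r $  — expand <K> -> v r <K>
step 5: stack=$ <K> r v  input=v r r $  — match v
step 6: stack=$ <K> r  input=r r $  — match r
Stack after step 6: $ <K> (top = <K>).

<K>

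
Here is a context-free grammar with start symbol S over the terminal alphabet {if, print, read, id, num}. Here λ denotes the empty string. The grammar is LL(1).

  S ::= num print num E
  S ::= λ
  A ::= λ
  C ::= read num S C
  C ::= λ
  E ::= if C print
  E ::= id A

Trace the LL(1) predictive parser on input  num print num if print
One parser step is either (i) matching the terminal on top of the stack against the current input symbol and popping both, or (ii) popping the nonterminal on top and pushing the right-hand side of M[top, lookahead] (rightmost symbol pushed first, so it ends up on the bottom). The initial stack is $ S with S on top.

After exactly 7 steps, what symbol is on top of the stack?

print

     Stack              Input                     Action
  1  $ S                num print num if print $  expand S ::= num print num E
  2  $ E num print num  num print num if print $  match num
  3  $ E num print      print num if print $      match print
  4  $ E num            num if print $            match num
  5  $ E                if print $                expand E ::= if C print
  6  $ print C if       if print $                match if
  7  $ print C          print $                   expand C ::= λ
Stack after step 7: $ print (top = print).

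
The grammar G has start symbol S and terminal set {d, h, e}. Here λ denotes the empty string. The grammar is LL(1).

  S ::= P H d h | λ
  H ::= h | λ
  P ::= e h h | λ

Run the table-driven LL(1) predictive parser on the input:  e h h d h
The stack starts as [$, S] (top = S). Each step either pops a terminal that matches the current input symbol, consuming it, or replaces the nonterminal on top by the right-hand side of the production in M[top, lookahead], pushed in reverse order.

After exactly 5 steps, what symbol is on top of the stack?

step 1: stack=$ S  input=e h h d h $  — expand S ::= P H d h
step 2: stack=$ h d H P  input=e h h d h $  — expand P ::= e h h
step 3: stack=$ h d H h h e  input=e h h d h $  — match e
step 4: stack=$ h d H h h  input=h h d h $  — match h
step 5: stack=$ h d H h  input=h d h $  — match h
Stack after step 5: $ h d H (top = H).

H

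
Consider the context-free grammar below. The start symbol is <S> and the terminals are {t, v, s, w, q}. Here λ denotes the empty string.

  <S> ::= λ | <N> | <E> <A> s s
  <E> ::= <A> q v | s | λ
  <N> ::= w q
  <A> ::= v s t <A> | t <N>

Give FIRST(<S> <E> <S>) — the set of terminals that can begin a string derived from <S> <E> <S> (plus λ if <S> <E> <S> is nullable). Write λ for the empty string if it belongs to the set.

{λ, s, t, v, w}

FIRST(<N>): from <N>::=w q we get {w}. So FIRST(<N>) = {w}.
FIRST(<A>): from <A>::=v s t <A> we get {v}; from <A>::=t <N> we get {t}. So FIRST(<A>) = {t, v}.
FIRST(<E>): from <E>::=<A> q v we get {t, v}; from <E>::=s we get {s}; from <E>::=λ we get {λ}. So FIRST(<E>) = {λ, s, t, v}.
FIRST(<S>): from <S>::=λ we get {λ}; from <S>::=<N> we get {w}; from <S>::=<E> <A> s s we get {s, t, v}. So FIRST(<S>) = {λ, s, t, v, w}.
FIRST(<S> <E> <S>): take FIRST of each symbol in turn, carrying on past any symbol whose FIRST contains λ; result {λ, s, t, v, w}.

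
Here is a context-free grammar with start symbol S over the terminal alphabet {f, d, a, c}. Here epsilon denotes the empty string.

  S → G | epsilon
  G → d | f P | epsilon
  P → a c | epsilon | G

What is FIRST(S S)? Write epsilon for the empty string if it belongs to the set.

FIRST(G): from G→d we get {d}; from G→f P we get {f}; from G→epsilon we get {epsilon}. So FIRST(G) = {epsilon, d, f}.
FIRST(S): from S→G we get {epsilon, d, f}; from S→epsilon we get {epsilon}. So FIRST(S) = {epsilon, d, f}.
FIRST(P): from P→a c we get {a}; from P→epsilon we get {epsilon}; from P→G we get {epsilon, d, f}. So FIRST(P) = {epsilon, a, d, f}.
FIRST(S S): take FIRST of each symbol in turn, carrying on past any symbol whose FIRST contains epsilon; result {epsilon, d, f}.

{epsilon, d, f}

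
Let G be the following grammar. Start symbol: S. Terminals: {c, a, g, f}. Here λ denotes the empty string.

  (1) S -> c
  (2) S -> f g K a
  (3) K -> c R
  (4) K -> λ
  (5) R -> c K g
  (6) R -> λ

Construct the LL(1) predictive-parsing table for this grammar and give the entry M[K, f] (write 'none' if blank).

FIRST(S) = {c, f}
FIRST(K) = {λ, c}
FIRST(R) = {λ, c}
FOLLOW(S) includes $ since S is the start symbol.
FOLLOW(K): in S->f g K a, K is followed by a with FIRST {a}; in R->c K g, K is followed by g with FIRST {g}. Thus FOLLOW(K) = {a, g}.
For K -> c R: FIRST(c R) = {c}, so it goes in M[K, t] for t ∈ {c}.
For K -> λ: FIRST(λ) = {λ}, so it goes in M[K, t] for t ∈ {}; since λ ∈ FIRST, also for every t ∈ FOLLOW(K) = {a, g}.
None of these place a production in M[K, f].

none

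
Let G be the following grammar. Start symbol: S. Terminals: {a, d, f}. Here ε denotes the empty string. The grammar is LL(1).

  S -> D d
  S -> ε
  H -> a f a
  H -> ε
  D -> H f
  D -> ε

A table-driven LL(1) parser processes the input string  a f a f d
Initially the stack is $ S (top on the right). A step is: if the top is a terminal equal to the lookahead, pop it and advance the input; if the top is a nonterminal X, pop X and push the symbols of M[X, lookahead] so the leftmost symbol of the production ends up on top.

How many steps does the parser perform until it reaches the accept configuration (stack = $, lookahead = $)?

8

     Stack        Input        Action
  1  $ S          a f a f d $  expand S -> D d
  2  $ d D        a f a f d $  expand D -> H f
  3  $ d f H      a f a f d $  expand H -> a f a
  4  $ d f a f a  a f a f d $  match a
  5  $ d f a f    f a f d $    match f
  6  $ d f a      a f d $      match a
  7  $ d f        f d $        match f
  8  $ d          d $          match d
Accept reached after 8 steps.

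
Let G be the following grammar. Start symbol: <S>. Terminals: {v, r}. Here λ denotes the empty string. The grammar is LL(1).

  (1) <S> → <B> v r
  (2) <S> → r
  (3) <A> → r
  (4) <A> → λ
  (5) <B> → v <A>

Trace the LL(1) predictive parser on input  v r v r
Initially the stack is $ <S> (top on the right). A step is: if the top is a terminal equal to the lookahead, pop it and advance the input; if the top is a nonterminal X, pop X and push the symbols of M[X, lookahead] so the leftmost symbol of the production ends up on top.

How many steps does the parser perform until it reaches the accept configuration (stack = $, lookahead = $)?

     Stack        Input      Action
  1  $ <S>        v r v r $  expand <S> → <B> v r
  2  $ r v <B>    v r v r $  expand <B> → v <A>
  3  $ r v <A> v  v r v r $  match v
  4  $ r v <A>    r v r $    expand <A> → r
  5  $ r v r      r v r $    match r
  6  $ r v        v r $      match v
  7  $ r          r $        match r
Accept reached after 7 steps.

7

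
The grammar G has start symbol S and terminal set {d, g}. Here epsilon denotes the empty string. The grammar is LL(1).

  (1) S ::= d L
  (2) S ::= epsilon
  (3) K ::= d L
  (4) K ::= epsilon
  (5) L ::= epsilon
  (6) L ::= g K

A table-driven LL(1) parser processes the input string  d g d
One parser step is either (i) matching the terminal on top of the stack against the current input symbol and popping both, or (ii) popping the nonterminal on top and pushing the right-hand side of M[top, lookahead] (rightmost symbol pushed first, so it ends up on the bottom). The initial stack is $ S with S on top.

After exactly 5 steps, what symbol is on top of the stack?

     Stack  Input    Action
  1  $ S    d g d $  expand S ::= d L
  2  $ L d  d g d $  match d
  3  $ L    g d $    expand L ::= g K
  4  $ K g  g d $    match g
  5  $ K    d $      expand K ::= d L
Stack after step 5: $ L d (top = d).

d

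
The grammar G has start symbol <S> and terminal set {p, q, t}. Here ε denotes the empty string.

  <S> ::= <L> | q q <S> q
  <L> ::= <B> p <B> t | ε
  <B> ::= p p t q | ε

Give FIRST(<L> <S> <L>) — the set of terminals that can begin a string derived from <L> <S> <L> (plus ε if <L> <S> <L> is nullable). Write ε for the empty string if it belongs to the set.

FIRST(<B>) = {ε, p}
FIRST(<L>) = {ε, p}  (via <B> p <B> t)
FIRST(<S>) = {ε, p, q}  (via <L>)
FIRST(<L> <S> <L>): take FIRST of each symbol in turn, carrying on past any symbol whose FIRST contains ε; result {ε, p, q}.

{ε, p, q}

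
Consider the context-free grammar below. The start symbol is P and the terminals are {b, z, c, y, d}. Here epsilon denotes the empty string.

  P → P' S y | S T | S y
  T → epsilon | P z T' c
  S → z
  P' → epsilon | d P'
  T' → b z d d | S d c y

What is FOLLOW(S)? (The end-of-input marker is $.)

FIRST(S): from S→z we get {z}. So FIRST(S) = {z}.
FIRST(P'): from P'→epsilon we get {epsilon}; from P'→d P' we get {d}. So FIRST(P') = {epsilon, d}.
FIRST(P): from P→P' S y we get {d, z}; from P→S T we get {z}; from P→S y we get {z}. So FIRST(P) = {d, z}.
FIRST(T'): from T'→b z d d we get {b}; from T'→S d c y we get {z}. So FIRST(T') = {b, z}.
FIRST(T): from T→epsilon we get {epsilon}; from T→P z T' c we get {d, z}. So FIRST(T) = {epsilon, d, z}.
FOLLOW(P) includes $ since P is the start symbol.
FOLLOW(P): in T→P z T' c, P is followed by z T' c with FIRST {z}. Thus FOLLOW(P) = {$, z}.
FOLLOW(T): in P→S T, the suffix after T is empty, so FOLLOW(T) ⊇ FOLLOW(P) = {$, z}. Thus FOLLOW(T) = {$, z}.
FOLLOW(S): in P→P' S y, S is followed by y with FIRST {y}; in P→S T, S is followed by T with FIRST {epsilon, d, z}; in P→S T, the suffix after S is nullable, so FOLLOW(S) ⊇ FOLLOW(P) = {$, z}; in P→S y, S is followed by y with FIRST {y}; in T'→S d c y, S is followed by d c y with FIRST {d}. Thus FOLLOW(S) = {$, d, y, z}.
FOLLOW(P'): in P→P' S y, P' is followed by S y with FIRST {z}; in P'→d P', the suffix after P' is empty (adds nothing new). Thus FOLLOW(P') = {z}.
FOLLOW(T'): in T→P z T' c, T' is followed by c with FIRST {c}. Thus FOLLOW(T') = {c}.

{$, d, y, z}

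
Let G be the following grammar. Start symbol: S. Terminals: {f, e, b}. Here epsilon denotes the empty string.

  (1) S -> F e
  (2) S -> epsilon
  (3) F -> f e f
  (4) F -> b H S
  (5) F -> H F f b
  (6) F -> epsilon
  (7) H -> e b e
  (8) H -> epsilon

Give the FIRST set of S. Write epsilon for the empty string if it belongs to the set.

{epsilon, b, e, f}

FIRST(H): from H->e b e we get {e}; from H->epsilon we get {epsilon}. So FIRST(H) = {epsilon, e}.
FIRST(F): from F->f e f we get {f}; from F->b H S we get {b}; from F->H F f b we get {b, e, f}; from F->epsilon we get {epsilon}. So FIRST(F) = {epsilon, b, e, f}.
FIRST(S): from S->F e we get {b, e, f}; from S->epsilon we get {epsilon}. So FIRST(S) = {epsilon, b, e, f}.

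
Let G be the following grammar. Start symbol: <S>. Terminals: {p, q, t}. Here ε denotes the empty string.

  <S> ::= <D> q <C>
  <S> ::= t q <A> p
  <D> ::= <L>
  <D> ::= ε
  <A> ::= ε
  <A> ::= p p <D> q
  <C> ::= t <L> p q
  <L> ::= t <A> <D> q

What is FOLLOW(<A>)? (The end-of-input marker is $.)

{p, q, t}

FIRST(<A>): from <A>::=ε we get {ε}; from <A>::=p p <D> q we get {p}. So FIRST(<A>) = {ε, p}.
FIRST(<C>): from <C>::=t <L> p q we get {t}. So FIRST(<C>) = {t}.
FIRST(<L>): from <L>::=t <A> <D> q we get {t}. So FIRST(<L>) = {t}.
FIRST(<D>): from <D>::=<L> we get {t}; from <D>::=ε we get {ε}. So FIRST(<D>) = {ε, t}.
FIRST(<S>): from <S>::=<D> q <C> we get {q, t}; from <S>::=t q <A> p we get {t}. So FIRST(<S>) = {q, t}.
FOLLOW(<S>) includes $ since <S> is the start symbol.
FOLLOW(<S>): <S> appears on no right-hand side. Thus FOLLOW(<S>) = {$}.
FOLLOW(<D>): in <S>::=<D> q <C>, <D> is followed by q <C> with FIRST {q}; in <A>::=p p <D> q, <D> is followed by q with FIRST {q}; in <L>::=t <A> <D> q, <D> is followed by q with FIRST {q}. Thus FOLLOW(<D>) = {q}.
FOLLOW(<A>): in <S>::=t q <A> p, <A> is followed by p with FIRST {p}; in <L>::=t <A> <D> q, <A> is followed by <D> q with FIRST {q, t}. Thus FOLLOW(<A>) = {p, q, t}.
FOLLOW(<C>): in <S>::=<D> q <C>, the suffix after <C> is empty, so FOLLOW(<C>) ⊇ FOLLOW(<S>) = {$}. Thus FOLLOW(<C>) = {$}.
FOLLOW(<L>): in <D>::=<L>, the suffix after <L> is empty, so FOLLOW(<L>) ⊇ FOLLOW(<D>) = {q}; in <C>::=t <L> p q, <L> is followed by p q with FIRST {p}. Thus FOLLOW(<L>) = {p, q}.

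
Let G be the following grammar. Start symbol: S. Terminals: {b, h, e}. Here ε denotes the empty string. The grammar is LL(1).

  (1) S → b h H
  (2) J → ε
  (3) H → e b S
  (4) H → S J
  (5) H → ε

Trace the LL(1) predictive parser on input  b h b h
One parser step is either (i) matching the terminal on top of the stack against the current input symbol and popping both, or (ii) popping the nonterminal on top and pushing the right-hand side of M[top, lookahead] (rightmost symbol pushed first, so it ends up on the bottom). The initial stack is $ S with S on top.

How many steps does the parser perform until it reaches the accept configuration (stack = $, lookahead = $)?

9

step 1: stack=$ S  input=b h b h $  — expand S → b h H
step 2: stack=$ H h b  input=b h b h $  — match b
step 3: stack=$ H h  input=h b h $  — match h
step 4: stack=$ H  input=b h $  — expand H → S J
step 5: stack=$ J S  input=b h $  — expand S → b h H
step 6: stack=$ J H h b  input=b h $  — match b
step 7: stack=$ J H h  input=h $  — match h
step 8: stack=$ J H  input=$  — expand H → ε
step 9: stack=$ J  input=$  — expand J → ε
Accept reached after 9 steps.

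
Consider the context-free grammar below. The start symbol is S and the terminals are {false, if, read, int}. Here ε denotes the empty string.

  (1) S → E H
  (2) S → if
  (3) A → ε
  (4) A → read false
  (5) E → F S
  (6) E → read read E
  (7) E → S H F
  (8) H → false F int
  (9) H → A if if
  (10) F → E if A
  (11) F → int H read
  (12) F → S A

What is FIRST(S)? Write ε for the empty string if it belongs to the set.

FIRST(A) = {ε, read}
FIRST(H) = {false, if, read}  (via A if if)
FIRST(S) = {if, int, read}  (via E H)
FIRST(E) = {if, int, read}  (via F S, S H F)
FIRST(F) = {if, int, read}  (via E if A, S A)

{if, int, read}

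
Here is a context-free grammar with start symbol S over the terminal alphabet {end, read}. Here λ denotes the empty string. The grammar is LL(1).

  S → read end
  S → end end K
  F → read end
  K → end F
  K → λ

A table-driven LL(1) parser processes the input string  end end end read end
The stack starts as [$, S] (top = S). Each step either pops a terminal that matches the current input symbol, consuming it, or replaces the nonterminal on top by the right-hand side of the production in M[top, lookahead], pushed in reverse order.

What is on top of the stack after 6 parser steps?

step 1: stack=$ S  input=end end end read end $  — expand S → end end K
step 2: stack=$ K end end  input=end end end read end $  — match end
step 3: stack=$ K end  input=end end read end $  — match end
step 4: stack=$ K  input=end read end $  — expand K → end F
step 5: stack=$ F end  input=end read end $  — match end
step 6: stack=$ F  input=read end $  — expand F → read end
Stack after step 6: $ end read (top = read).

read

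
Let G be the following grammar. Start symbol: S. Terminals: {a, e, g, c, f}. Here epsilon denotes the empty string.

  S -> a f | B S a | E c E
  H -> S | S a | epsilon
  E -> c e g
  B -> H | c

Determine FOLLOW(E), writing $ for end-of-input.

{$, a, c}

FIRST(E) = {c}
FIRST(S) = {a, c}  (via B S a, E c E)
FIRST(H) = {epsilon, a, c}  (via S, S a)
FIRST(B) = {epsilon, a, c}  (via H)
FOLLOW(S) includes $ since S is the start symbol.
FOLLOW(B): in S->B S a, B is followed by S a with FIRST {a, c}. Thus FOLLOW(B) = {a, c}.
FOLLOW(H): in B->H, the suffix after H is empty, so FOLLOW(H) ⊇ FOLLOW(B) = {a, c}. Thus FOLLOW(H) = {a, c}.
FOLLOW(S): in S->B S a, S is followed by a with FIRST {a}; in H->S, the suffix after S is empty, so FOLLOW(S) ⊇ FOLLOW(H) = {a, c}; in H->S a, S is followed by a with FIRST {a}. Thus FOLLOW(S) = {$, a, c}.
FOLLOW(E): in S->E c E (occurrence 1), E is followed by c E with FIRST {c}; in S->E c E (occurrence 2), the suffix after E is empty, so FOLLOW(E) ⊇ FOLLOW(S) = {$, a, c}. Thus FOLLOW(E) = {$, a, c}.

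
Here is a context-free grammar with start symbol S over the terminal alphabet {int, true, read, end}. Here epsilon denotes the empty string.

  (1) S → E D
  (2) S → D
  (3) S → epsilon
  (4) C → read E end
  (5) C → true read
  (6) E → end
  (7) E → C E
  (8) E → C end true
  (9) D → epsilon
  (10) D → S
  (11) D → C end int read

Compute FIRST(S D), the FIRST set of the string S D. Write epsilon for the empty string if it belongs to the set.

FIRST(C) = {read, true}
FIRST(E) = {end, read, true}  (via C E, C end true)
FIRST(S) = {epsilon, end, read, true}  (via E D, D)
FIRST(D) = {epsilon, end, read, true}  (via S, C end int read)
FIRST(S D): take FIRST of each symbol in turn, carrying on past any symbol whose FIRST contains epsilon; result {epsilon, end, read, true}.

{epsilon, end, read, true}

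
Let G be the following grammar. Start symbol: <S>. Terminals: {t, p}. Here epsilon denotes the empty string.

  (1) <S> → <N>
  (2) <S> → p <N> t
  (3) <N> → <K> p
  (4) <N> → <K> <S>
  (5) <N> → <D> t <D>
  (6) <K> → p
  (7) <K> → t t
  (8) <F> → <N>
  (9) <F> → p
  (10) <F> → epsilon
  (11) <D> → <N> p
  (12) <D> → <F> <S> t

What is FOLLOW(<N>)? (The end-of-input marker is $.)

{$, p, t}

FIRST(<K>) = {p, t}
FIRST(<S>) = {p, t}  (via <N>)
FIRST(<N>) = {p, t}  (via <K> p, <K> <S>, <D> t <D>)
FIRST(<F>) = {epsilon, p, t}  (via <N>)
FIRST(<D>) = {p, t}  (via <N> p, <F> <S> t)
FOLLOW(<S>) includes $ since <S> is the start symbol.
FOLLOW(<K>): in <N>→<K> p, <K> is followed by p with FIRST {p}; in <N>→<K> <S>, <K> is followed by <S> with FIRST {p, t}. Thus FOLLOW(<K>) = {p, t}.
FOLLOW(<F>): in <D>→<F> <S> t, <F> is followed by <S> t with FIRST {p, t}. Thus FOLLOW(<F>) = {p, t}.
FOLLOW(<S>): in <N>→<K> <S>, the suffix after <S> is empty, so FOLLOW(<S>) ⊇ FOLLOW(<N>) = {$, p, t}; in <D>→<F> <S> t, <S> is followed by t with FIRST {t}. Thus FOLLOW(<S>) = {$, p, t}.
FOLLOW(<N>): in <S>→<N>, the suffix after <N> is empty, so FOLLOW(<N>) ⊇ FOLLOW(<S>) = {$, p, t}; in <S>→p <N> t, <N> is followed by t with FIRST {t}; in <F>→<N>, the suffix after <N> is empty, so FOLLOW(<N>) ⊇ FOLLOW(<F>) = {p, t}; in <D>→<N> p, <N> is followed by p with FIRST {p}. Thus FOLLOW(<N>) = {$, p, t}.
FOLLOW(<D>): in <N>→<D> t <D> (occurrence 1), <D> is followed by t <D> with FIRST {t}; in <N>→<D> t <D> (occurrence 2), the suffix after <D> is empty, so FOLLOW(<D>) ⊇ FOLLOW(<N>) = {$, p, t}. Thus FOLLOW(<D>) = {$, p, t}.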